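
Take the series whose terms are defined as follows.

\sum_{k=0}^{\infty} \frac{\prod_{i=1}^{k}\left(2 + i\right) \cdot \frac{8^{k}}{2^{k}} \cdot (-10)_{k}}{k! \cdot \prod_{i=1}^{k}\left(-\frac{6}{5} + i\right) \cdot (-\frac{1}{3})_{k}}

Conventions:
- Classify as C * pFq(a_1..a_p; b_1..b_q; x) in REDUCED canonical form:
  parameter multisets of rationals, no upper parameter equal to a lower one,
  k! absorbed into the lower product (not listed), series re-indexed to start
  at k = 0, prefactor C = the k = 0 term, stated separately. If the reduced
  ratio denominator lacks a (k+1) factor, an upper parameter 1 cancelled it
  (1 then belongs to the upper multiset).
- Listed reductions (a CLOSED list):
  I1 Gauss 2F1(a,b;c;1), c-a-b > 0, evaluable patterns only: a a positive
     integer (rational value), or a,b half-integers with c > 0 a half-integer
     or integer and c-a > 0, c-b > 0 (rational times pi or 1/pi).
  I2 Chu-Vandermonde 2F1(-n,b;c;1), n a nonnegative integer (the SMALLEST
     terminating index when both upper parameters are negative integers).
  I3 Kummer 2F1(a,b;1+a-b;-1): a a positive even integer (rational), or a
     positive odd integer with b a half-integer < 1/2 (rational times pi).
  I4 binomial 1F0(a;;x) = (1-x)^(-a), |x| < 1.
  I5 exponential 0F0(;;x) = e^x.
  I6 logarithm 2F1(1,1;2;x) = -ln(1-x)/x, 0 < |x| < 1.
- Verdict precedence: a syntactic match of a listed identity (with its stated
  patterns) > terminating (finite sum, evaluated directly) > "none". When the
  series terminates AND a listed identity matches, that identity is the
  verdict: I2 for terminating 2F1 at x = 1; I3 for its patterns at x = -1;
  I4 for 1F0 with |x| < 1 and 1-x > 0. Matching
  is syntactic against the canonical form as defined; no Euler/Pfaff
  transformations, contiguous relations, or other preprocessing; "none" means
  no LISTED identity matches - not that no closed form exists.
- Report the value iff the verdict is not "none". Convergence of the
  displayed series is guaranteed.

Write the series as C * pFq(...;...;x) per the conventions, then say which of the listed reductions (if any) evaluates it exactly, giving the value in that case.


Prefactor 1, argument 4: 2F2 with upper {-10, 3} over lower {-\frac{1}{3}, -\frac{1}{5}}. Verdict: terminating. With -10 upstairs the series is a 11-term polynomial sum; evaluated term by term. Value: -\frac{2230783339153339}{47660073461}.

Key step: x = 4 and the lower running product (C = 1, x = 4) is a rising factorial.
Step ratio: r(k) = 4 * (k-10) (k+3) / [(k-\frac{1}{3}) (k-\frac{1}{5}) (k+1)] - poly over poly, x = 4 from leading terms; C = 1 at k = 0.


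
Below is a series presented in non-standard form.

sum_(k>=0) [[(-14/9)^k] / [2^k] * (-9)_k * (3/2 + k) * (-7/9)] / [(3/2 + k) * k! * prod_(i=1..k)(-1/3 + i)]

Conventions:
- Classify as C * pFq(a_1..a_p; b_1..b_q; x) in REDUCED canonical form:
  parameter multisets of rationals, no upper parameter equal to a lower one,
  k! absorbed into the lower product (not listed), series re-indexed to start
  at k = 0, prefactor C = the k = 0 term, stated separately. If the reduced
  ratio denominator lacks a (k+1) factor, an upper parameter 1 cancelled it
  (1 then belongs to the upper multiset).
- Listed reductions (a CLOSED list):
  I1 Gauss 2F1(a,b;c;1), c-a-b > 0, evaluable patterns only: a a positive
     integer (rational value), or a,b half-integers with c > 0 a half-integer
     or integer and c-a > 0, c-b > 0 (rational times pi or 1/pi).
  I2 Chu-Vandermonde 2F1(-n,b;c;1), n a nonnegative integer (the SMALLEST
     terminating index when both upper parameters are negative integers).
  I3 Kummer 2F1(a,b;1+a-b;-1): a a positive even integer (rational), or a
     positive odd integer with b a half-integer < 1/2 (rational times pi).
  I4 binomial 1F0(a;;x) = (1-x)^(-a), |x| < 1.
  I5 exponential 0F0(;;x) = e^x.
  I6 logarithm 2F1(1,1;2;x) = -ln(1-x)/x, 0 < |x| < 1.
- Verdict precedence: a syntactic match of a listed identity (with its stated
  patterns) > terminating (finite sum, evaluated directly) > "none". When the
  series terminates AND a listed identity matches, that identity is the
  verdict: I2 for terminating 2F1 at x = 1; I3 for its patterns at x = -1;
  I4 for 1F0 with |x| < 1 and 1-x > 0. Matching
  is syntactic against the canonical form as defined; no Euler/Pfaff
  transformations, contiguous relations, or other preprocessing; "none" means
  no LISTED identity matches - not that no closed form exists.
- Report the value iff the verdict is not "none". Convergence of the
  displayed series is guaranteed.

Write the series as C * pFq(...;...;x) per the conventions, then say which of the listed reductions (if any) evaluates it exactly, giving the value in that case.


x = -7/9 here; the reduced form reads 1F1, upper {-9}, lower {2/3}, C = -7/9. Verdict: terminating - upper -9 stops the sum at k = 9; the 10 terms are added exactly. Its exact value is -487700233792121/12678169870080.

Key observation: t_0 being -7/9, the two k-th powers (prefactor -7/9) combine into one argument.
Term ratio: r(k) = (-7/9) * (k-9) / [(k+2/3) (k+1)] - rational; roots negated = parameters, x = (-7/9), C = -7/9.


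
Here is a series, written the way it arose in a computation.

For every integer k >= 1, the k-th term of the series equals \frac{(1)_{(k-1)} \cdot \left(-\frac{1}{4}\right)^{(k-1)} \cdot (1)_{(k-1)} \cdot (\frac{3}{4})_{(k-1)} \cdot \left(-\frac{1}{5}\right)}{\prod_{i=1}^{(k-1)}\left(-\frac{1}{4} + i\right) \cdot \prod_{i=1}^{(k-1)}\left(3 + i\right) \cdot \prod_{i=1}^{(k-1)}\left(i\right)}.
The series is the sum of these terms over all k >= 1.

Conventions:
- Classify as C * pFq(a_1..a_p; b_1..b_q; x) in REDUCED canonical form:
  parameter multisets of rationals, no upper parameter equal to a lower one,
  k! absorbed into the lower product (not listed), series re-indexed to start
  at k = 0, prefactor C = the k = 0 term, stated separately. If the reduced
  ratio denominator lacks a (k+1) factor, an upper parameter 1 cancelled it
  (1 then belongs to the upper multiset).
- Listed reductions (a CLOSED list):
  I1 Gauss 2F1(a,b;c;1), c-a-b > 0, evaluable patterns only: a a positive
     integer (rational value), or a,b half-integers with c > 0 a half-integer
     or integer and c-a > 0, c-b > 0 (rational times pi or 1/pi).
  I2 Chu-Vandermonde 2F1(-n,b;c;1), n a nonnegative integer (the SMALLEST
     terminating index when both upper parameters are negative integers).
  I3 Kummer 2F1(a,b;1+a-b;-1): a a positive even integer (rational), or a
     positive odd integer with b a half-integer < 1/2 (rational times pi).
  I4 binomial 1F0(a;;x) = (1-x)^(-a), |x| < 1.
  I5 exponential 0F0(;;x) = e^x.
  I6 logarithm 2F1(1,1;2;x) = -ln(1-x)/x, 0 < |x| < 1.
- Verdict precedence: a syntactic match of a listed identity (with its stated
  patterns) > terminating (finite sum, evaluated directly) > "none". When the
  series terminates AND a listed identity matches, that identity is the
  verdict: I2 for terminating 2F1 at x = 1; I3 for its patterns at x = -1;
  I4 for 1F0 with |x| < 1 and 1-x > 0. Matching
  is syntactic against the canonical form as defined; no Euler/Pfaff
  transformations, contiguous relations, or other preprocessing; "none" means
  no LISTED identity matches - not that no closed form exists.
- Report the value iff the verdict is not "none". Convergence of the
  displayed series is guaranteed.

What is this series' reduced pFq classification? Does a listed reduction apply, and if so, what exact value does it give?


Canonical form: C = -\frac{1}{5} times 2F1 with upper {1, 1}, lower {4}, x = -\frac{1}{4}. Verdict: none. Every listed pattern misses the 2F1 form at -\frac{1}{4}, upper {1, 1}.

Key step: t_0 being -\frac{1}{5}, the lower running product (C = -1/5, x = -1/4) is a rising factorial.
Term ratio: r(k) = -\frac{1}{4} * (k+1) (k+1) / [(k+4) (k+1)] - rational in k. x = -\frac{1}{4}; t_0 = -\frac{1}{5}; negate the roots.


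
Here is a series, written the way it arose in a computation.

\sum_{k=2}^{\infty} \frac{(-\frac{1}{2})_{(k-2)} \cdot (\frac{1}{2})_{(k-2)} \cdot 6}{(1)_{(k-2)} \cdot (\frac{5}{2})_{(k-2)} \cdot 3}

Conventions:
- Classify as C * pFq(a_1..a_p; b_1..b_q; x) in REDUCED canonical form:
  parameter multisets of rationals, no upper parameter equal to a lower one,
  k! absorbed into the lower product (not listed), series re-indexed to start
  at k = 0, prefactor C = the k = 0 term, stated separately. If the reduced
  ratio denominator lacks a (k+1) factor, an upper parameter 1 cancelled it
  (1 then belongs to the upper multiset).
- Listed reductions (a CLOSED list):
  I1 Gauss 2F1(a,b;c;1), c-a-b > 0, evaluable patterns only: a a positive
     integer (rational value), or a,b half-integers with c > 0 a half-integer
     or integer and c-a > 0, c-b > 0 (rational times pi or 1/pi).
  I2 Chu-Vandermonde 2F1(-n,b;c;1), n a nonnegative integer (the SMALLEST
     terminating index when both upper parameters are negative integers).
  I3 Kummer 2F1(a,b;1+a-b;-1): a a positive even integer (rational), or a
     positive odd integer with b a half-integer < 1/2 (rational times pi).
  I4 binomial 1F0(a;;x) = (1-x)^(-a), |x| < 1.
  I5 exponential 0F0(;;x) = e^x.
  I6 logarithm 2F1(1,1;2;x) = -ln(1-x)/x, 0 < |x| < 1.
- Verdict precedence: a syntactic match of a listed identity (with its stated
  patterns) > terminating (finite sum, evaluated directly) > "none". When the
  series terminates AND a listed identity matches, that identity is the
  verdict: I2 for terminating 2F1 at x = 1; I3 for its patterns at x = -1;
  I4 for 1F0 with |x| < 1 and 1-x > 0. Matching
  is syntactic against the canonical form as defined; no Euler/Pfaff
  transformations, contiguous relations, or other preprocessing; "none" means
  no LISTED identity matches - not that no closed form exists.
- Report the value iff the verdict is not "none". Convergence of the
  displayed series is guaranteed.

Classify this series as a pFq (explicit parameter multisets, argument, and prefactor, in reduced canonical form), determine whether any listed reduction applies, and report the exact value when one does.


Prefactor 2, argument 1: 2F1 with upper {-\frac{1}{2}, \frac{1}{2}} over lower {\frac{5}{2}}. Verdict: this is the half-integer Gauss pattern (I1) (x = 1; upper {-\frac{1}{2}, \frac{1}{2}} half-integers, c = \frac{5}{2} in the evaluable pattern). Value: \frac{9}{16} \cdot \pi.

The tell: x = 1 and the constant factors (C = 2, x = 1) combine into one prefactor.
Step ratio: r(k) = 1 * (k-\frac{1}{2}) (k+\frac{1}{2}) / [(k+\frac{5}{2}) (k+1)] - rational; roots negated = parameters, x = 1, C = 2.


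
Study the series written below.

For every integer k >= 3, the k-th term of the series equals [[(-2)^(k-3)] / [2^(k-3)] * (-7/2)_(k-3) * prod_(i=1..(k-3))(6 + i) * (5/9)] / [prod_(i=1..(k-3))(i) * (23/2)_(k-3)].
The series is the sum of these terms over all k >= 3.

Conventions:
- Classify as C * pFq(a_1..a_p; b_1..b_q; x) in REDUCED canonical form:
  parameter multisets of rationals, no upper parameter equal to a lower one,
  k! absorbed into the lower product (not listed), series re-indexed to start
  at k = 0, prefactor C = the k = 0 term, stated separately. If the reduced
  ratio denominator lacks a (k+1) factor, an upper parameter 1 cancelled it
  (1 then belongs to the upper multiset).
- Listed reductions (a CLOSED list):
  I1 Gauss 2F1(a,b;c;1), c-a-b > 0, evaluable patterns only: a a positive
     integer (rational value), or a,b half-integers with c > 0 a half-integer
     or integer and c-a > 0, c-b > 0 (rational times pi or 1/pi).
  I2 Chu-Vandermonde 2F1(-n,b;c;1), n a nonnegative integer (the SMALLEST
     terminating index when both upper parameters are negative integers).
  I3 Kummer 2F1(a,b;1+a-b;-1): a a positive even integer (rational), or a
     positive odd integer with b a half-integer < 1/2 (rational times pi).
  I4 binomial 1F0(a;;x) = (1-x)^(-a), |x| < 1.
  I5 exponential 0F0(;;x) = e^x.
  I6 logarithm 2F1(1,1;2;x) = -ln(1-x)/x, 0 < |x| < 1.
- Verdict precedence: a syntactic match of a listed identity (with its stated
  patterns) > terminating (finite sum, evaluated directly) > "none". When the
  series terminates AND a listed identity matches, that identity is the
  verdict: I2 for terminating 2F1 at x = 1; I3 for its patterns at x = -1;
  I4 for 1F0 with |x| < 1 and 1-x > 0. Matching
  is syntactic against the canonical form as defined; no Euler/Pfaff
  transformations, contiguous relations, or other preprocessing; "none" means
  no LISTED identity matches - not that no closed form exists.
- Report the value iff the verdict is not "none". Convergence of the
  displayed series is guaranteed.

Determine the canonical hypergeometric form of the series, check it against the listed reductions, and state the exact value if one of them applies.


Canonical form: C = 5/9 times 2F1 with upper {-7/2, 7}, lower {23/2}, x = -1. Verdict: Kummer's theorem (I3) fires (x = -1; c = 23/2 equals 1+a-b for upper {-7/2, 7}: listed pattern). Sum: (8083075/8388608) * pi.

Structural cue: t_0 being 5/9, the two k-th powers (prefactor 5/9) combine into one argument.
Adjacent-term ratio: r(k) = (-1) * (k-7/2) (k+7) / [(k+23/2) (k+1)] - poly over poly, x = (-1) from leading terms; C = 5/9 at k = 0.


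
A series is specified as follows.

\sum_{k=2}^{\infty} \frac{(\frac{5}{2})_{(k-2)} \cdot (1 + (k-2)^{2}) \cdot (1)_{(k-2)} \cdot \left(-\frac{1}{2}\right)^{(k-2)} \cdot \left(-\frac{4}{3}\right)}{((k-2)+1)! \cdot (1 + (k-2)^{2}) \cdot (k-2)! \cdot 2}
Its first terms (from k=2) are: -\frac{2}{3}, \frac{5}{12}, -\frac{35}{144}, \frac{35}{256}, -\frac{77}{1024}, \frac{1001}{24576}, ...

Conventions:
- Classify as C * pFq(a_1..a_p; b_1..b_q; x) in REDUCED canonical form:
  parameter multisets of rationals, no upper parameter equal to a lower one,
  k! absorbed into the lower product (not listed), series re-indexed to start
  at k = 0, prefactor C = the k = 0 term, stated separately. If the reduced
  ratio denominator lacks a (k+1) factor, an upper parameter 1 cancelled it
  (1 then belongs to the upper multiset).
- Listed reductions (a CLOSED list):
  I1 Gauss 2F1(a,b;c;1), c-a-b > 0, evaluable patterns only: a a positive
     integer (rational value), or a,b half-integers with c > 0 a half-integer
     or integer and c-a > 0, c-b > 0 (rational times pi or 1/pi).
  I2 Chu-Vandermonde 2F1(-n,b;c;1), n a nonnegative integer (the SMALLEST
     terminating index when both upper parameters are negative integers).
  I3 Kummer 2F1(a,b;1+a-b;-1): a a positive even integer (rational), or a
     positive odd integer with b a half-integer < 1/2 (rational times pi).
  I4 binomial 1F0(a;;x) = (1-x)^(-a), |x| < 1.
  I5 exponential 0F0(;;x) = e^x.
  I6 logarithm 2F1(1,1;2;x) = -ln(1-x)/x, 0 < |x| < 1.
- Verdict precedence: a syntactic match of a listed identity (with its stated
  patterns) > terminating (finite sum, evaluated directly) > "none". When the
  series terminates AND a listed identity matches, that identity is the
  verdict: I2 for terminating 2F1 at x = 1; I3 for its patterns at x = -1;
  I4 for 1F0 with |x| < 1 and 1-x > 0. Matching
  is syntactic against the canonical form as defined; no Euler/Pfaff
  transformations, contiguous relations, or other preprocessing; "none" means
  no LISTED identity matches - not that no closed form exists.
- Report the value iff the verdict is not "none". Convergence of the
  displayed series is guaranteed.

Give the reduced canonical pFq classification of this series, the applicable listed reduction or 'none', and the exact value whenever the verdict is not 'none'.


With C = -\frac{2}{3}: the canonical form is 2F1(1, \frac{5}{2}; 2; -\frac{1}{2}). Verdict: none - this 2F1 at x = -\frac{1}{2} matches no listed pattern, and upper {1, \frac{5}{2}} holds no stopper.

Key step: t_0 = -\frac{2}{3} here, and k^2 + 1 divides numerator and denominator alike; prefactor -2/3 after cancelling.
Ratio: r(k) = -\frac{1}{2} * (k+1) (k+\frac{5}{2}) / [(k+2) (k+1)] - rational; roots negated = parameters, x = -\frac{1}{2}, C = -\frac{2}{3}.


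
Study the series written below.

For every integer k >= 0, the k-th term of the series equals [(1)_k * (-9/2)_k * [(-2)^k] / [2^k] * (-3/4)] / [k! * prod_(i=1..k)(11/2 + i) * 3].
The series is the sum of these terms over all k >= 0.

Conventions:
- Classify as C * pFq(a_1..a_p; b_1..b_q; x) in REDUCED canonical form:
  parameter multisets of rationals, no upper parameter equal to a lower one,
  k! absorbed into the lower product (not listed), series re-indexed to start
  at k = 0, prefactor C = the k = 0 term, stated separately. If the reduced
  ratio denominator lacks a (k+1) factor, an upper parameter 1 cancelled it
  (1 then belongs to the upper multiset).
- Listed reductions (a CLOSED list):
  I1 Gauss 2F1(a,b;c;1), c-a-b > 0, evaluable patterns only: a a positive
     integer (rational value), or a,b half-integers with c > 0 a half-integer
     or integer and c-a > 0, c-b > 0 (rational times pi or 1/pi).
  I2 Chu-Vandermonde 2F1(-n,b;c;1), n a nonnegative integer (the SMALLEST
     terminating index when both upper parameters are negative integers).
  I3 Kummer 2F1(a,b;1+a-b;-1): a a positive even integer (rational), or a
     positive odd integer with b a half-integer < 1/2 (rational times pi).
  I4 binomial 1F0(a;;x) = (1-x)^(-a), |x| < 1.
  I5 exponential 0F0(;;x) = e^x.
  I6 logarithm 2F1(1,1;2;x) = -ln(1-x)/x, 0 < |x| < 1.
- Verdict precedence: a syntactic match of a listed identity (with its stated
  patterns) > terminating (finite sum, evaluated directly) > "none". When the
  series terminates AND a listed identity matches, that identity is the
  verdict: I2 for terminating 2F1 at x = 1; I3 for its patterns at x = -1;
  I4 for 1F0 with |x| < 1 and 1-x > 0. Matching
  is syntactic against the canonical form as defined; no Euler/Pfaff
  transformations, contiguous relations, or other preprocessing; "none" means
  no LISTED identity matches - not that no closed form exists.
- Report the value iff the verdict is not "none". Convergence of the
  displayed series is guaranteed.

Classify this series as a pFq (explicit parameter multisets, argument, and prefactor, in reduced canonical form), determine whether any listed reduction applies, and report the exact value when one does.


Reduced: x = -1, 2F1, upper = {-9/2, 1}, lower = {13/2}, C = -1/4. Verdict: the Kummer evaluation I3 applies (x = -1; c = 13/2 equals 1+a-b for upper {-9/2, 1}: listed pattern). Value: (-693/4096) * pi.

Key observation: from the first term -1/4: the constant factors (C = -1/4, x = -1) combine into one prefactor.
Consecutive-term ratio: r(k) = (-1) * (k-9/2) (k+1) / [(k+13/2) (k+1)] ; factor over Q: parameters, x = (-1), and C = -1/4.


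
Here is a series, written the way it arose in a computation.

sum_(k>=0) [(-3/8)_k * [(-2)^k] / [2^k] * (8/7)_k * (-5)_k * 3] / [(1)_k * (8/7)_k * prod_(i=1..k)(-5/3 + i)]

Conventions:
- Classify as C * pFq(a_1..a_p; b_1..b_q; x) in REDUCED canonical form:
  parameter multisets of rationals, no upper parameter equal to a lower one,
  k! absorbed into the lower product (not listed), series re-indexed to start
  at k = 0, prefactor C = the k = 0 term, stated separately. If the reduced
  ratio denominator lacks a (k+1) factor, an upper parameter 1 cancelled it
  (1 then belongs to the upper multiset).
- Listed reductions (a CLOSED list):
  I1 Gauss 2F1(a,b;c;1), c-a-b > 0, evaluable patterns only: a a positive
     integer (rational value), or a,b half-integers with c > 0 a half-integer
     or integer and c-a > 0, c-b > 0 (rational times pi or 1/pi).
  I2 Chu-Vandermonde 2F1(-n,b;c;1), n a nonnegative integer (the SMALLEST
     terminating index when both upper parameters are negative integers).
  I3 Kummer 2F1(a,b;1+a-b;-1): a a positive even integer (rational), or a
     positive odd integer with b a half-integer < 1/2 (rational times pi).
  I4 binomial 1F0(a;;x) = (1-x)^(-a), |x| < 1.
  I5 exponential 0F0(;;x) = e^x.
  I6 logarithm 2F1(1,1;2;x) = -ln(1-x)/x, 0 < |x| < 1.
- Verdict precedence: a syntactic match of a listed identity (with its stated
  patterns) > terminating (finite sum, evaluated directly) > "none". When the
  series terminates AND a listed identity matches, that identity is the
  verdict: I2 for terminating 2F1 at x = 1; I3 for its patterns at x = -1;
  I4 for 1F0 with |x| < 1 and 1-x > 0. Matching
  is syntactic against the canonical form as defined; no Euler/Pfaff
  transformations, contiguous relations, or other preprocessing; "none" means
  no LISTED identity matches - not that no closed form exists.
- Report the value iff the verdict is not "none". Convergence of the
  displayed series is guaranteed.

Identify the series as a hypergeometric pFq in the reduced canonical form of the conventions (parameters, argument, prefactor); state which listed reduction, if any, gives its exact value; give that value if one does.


At argument -1: a 2F1 with upper {-5, -3/8}, lower {-2/3}, scaled by C = 3. Verdict: terminating - upper -5 stops the sum at k = 5; the 6 terms are added exactly. Exact value: 56648841/524288.

The tell: t_0 being 3, the two k-th powers (C = 3, x = -1) combine into one argument.
Term ratio: r(k) = (-1) * (k-5) (k-3/8) / [(k-2/3) (k+1)] - rational in k. x = (-1); t_0 = 3; negate the roots.


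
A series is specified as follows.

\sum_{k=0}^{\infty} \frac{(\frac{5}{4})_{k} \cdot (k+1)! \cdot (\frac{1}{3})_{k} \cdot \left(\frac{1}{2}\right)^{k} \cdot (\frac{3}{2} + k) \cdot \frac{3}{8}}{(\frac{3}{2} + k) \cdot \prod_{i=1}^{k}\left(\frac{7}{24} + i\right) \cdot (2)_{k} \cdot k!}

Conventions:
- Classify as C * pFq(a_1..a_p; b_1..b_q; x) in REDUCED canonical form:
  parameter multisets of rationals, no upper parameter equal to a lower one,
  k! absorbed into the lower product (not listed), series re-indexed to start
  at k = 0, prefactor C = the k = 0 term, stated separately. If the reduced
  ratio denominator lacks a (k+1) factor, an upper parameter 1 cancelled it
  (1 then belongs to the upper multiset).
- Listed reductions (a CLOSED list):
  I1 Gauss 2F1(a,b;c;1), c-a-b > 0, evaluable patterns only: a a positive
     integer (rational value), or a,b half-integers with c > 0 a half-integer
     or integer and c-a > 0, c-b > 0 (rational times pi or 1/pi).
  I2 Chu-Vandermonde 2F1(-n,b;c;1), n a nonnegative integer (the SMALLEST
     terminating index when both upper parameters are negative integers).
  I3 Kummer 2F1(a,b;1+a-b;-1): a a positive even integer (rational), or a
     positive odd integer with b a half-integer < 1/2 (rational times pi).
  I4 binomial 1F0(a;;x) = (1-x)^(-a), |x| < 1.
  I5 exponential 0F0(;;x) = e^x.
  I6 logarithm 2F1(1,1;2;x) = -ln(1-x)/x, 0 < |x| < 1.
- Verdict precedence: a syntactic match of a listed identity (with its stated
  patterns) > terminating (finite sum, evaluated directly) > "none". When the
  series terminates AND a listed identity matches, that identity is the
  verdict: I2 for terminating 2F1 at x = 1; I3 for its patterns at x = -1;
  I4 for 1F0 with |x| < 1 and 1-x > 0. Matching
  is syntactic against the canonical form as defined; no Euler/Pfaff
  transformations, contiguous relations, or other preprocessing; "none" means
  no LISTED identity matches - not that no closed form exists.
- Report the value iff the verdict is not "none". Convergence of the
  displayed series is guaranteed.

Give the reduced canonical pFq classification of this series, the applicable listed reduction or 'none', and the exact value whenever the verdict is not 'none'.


Key observation: with t_0 = \frac{3}{8}, the factor k + 3/2 cancels (top and bottom), leaving C = 3/8.
Adjacent-term ratio: r(k) = \frac{1}{2} * (k+\frac{1}{3}) (k+\frac{5}{4}) / [(k+\frac{31}{24}) (k+1)] - rational; roots negated = parameters, x = \frac{1}{2}, C = \frac{3}{8}.

Prefactor \frac{3}{8}, argument \frac{1}{2}: 2F1 with upper {\frac{1}{3}, \frac{5}{4}} over lower {\frac{31}{24}}. Verdict: none. Every listed pattern misses the 2F1 form at \frac{1}{2}, upper {\frac{1}{3}, \frac{5}{4}}.


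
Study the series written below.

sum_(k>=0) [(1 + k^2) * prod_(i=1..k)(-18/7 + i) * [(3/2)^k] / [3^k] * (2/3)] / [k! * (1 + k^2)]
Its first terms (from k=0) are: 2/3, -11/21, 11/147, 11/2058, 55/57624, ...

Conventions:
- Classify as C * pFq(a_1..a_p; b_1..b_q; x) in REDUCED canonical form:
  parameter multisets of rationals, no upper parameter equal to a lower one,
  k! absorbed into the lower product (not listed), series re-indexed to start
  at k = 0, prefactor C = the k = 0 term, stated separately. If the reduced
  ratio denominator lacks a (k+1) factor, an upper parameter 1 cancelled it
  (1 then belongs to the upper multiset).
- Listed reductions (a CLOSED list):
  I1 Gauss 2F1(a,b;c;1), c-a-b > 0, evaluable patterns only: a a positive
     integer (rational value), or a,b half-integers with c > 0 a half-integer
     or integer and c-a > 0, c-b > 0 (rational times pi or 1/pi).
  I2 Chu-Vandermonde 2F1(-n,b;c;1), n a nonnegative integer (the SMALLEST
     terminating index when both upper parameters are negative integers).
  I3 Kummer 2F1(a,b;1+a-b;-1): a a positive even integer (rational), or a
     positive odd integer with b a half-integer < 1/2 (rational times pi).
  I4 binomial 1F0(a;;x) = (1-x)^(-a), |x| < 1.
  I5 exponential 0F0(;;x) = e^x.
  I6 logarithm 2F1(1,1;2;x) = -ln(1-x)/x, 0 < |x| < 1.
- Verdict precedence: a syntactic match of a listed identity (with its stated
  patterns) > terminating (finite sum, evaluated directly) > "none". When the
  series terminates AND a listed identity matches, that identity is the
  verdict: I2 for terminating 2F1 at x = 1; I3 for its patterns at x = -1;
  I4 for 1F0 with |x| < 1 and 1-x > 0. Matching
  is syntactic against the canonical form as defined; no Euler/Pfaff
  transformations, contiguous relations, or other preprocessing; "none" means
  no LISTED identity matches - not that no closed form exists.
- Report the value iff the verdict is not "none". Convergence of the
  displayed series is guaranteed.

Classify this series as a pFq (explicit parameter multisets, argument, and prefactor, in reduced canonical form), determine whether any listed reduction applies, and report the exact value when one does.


Canonical form: C = 2/3 times 1F0 with upper {-11/7}, lower {-}, x = 1/2. Verdict: the binomial series (I4) fires (the 1F0 binomial series: exponent 11/7, x = 1/2). Its exact value is (2/3) * (1/2)^(11/7).

Key observation: t_0 = 2/3 here, and the factor k^2 + 1 cancels (top and bottom), leaving prefactor 2/3.
Step ratio: r(k) = (1/2) * (k-11/7) / [(k+1)] - rational in k. x = (1/2); t_0 = 2/3; negate the roots.


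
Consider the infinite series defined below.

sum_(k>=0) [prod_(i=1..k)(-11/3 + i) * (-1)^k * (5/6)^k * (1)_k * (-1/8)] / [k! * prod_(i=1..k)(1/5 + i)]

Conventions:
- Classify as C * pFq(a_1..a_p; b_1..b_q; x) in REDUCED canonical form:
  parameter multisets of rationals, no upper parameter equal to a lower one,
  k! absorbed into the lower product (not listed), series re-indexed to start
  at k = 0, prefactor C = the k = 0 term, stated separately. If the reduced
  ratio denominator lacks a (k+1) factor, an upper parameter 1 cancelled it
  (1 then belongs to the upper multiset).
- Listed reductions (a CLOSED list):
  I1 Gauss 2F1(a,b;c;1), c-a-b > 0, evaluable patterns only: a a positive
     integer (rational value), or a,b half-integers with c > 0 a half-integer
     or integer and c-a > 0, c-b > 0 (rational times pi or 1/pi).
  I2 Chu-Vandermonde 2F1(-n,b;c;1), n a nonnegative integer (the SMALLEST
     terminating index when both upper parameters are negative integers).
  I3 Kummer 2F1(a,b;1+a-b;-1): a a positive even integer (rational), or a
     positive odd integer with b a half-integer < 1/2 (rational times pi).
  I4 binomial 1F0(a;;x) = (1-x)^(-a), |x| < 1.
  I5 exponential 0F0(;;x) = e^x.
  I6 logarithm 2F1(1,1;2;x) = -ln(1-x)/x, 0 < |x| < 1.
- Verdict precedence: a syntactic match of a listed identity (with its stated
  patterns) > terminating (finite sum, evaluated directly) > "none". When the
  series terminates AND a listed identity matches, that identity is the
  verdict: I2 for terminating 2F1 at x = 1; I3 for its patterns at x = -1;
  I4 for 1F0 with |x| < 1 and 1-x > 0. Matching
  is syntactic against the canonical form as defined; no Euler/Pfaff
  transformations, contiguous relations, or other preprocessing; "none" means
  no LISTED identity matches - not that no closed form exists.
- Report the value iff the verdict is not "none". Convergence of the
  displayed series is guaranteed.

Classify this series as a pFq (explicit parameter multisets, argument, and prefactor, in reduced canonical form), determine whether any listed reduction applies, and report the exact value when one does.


This is -1/8 * 2F1(-8/3, 1; 6/5; -5/6) in reduced canonical form. Verdict: none - at argument -5/6 the multisets {-8/3, 1} ; {6/5} match no listed identity.

The tell: t_0 being -1/8, the lower running product (C = -1/8, x = -5/6) is a rising factorial.
Ratio: r(k) = (-5/6) * (k-8/3) (k+1) / [(k+6/5) (k+1)] - poly over poly, x = (-5/6) from leading terms; C = -1/8 at k = 0.


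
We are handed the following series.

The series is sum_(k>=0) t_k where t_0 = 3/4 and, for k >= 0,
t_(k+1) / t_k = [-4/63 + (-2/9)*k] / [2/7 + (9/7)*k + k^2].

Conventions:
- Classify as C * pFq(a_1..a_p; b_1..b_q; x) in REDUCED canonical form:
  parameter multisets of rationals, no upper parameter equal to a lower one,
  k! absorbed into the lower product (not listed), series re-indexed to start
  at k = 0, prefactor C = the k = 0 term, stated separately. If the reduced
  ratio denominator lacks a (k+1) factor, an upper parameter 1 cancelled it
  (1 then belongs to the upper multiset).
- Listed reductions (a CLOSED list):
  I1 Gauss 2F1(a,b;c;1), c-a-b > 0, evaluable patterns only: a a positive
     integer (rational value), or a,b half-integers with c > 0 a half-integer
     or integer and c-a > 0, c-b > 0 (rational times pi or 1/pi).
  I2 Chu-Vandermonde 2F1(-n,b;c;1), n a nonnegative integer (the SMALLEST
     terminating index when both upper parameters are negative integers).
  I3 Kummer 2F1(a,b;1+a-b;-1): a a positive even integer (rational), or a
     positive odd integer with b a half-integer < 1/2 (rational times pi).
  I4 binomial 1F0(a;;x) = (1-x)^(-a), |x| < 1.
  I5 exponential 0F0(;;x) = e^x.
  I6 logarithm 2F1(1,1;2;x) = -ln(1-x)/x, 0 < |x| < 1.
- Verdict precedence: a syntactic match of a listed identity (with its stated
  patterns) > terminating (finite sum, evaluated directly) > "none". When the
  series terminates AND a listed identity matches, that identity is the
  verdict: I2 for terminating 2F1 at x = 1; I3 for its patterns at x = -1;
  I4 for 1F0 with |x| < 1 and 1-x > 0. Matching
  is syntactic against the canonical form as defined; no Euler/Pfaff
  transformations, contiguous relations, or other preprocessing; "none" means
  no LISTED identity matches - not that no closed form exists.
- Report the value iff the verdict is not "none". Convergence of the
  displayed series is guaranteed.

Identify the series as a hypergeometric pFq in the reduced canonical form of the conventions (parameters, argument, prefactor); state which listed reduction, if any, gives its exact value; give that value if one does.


Classification (C = 3/4): 0F0 with upper {-}, lower {-}, argument x = -2/9. Verdict (x = -2/9): the exponential series (I5) applies (the 0F0 exponential series at x = -2/9). Exact value: (3/4) * e^(-2/9).

The tell: t_0 being 3/4, the parameter 2/7 appears in both the upper and lower lists and cancels.
Step ratio: r(k) = (-2/9) * 1 / [(k+1)] - poly over poly, x = (-2/9) from leading terms; C = 3/4 at k = 0.


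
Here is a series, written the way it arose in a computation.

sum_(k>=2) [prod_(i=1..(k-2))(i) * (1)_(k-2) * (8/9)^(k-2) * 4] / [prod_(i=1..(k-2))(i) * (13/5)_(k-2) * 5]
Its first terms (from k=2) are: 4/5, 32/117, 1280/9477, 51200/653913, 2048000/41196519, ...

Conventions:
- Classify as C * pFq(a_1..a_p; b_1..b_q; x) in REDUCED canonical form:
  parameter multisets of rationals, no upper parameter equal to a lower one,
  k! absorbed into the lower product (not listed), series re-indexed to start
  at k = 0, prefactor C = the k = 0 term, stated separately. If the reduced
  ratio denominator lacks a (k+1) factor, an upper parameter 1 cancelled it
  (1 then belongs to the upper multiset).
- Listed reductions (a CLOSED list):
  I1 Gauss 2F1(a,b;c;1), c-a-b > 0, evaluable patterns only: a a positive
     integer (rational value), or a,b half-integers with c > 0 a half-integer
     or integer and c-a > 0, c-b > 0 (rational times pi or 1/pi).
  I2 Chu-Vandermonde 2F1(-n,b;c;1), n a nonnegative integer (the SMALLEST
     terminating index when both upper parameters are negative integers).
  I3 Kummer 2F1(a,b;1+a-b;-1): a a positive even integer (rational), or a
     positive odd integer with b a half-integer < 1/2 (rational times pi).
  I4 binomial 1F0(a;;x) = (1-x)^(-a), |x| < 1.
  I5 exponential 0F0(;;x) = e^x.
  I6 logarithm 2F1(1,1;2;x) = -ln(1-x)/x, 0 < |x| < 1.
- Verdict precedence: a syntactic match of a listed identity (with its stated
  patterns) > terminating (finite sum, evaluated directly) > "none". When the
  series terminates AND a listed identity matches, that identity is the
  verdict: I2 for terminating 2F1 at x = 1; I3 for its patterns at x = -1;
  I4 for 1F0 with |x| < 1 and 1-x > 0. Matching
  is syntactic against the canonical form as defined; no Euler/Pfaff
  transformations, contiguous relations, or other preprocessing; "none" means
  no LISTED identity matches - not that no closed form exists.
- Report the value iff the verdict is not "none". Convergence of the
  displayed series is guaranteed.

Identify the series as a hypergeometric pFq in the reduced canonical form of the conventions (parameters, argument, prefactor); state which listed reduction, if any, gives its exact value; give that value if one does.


Key observation: x = (8/9) and the product of the first k integers (C = 4/5, x = 8/9) is k!.
Term ratio: r(k) = (8/9) * (k+1) (k+1) / [(k+13/5) (k+1)] - rational in k. x = (8/9); t_0 = 4/5; negate the roots.

This is 4/5 * 2F1(1, 1; 13/5; 8/9) in reduced canonical form. Verdict: no listed reduction: x = 8/9 and upper {1, 1} fail every I1-I6 pattern.


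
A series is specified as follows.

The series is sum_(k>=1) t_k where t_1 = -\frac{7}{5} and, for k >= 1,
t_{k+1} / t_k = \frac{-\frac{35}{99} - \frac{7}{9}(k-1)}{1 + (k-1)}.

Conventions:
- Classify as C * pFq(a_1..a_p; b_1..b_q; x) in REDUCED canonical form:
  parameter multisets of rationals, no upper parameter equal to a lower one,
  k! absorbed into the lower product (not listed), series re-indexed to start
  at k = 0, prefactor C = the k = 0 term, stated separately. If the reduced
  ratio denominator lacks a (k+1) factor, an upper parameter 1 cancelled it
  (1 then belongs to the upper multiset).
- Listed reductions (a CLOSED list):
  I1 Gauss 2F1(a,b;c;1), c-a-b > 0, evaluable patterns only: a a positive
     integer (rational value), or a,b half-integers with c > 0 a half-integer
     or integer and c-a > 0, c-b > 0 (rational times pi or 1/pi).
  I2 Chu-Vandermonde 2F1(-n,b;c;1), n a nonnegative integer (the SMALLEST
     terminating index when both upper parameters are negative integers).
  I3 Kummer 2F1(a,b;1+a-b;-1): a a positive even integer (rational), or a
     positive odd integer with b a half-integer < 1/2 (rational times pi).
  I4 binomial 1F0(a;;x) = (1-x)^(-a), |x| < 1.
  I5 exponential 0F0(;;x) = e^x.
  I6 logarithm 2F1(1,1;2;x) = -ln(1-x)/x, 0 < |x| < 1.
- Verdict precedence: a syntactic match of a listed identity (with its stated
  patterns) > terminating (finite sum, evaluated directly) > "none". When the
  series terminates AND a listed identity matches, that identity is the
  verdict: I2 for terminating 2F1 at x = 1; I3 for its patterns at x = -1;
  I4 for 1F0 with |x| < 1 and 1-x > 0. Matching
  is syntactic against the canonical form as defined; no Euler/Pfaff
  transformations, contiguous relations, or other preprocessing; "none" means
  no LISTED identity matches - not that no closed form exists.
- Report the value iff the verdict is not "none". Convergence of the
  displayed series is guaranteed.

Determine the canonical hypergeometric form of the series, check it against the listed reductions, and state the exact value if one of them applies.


Reduced: x = -\frac{7}{9}, 1F0, upper = {\frac{5}{11}}, lower = {-}, C = -\frac{7}{5}. Verdict (x = -\frac{7}{9}): the I4 binomial reduction applies (the 1F0 binomial series: exponent -5/11, x = -\frac{7}{9}). Sum: \left(-\frac{7}{5}\right) \cdot \left(\frac{16}{9}\right)^{-\frac{5}{11}}.

First insight: from the first term -\frac{7}{5}: factor the ratio over Q (C = -7/5, x = -7/9): negated roots = parameters.
Step ratio: r(k) = -\frac{7}{9} * (k+\frac{5}{11}) / [(k+1)] - rational in k. x = -\frac{7}{9}; t_0 = -\frac{7}{5}; negate the roots.


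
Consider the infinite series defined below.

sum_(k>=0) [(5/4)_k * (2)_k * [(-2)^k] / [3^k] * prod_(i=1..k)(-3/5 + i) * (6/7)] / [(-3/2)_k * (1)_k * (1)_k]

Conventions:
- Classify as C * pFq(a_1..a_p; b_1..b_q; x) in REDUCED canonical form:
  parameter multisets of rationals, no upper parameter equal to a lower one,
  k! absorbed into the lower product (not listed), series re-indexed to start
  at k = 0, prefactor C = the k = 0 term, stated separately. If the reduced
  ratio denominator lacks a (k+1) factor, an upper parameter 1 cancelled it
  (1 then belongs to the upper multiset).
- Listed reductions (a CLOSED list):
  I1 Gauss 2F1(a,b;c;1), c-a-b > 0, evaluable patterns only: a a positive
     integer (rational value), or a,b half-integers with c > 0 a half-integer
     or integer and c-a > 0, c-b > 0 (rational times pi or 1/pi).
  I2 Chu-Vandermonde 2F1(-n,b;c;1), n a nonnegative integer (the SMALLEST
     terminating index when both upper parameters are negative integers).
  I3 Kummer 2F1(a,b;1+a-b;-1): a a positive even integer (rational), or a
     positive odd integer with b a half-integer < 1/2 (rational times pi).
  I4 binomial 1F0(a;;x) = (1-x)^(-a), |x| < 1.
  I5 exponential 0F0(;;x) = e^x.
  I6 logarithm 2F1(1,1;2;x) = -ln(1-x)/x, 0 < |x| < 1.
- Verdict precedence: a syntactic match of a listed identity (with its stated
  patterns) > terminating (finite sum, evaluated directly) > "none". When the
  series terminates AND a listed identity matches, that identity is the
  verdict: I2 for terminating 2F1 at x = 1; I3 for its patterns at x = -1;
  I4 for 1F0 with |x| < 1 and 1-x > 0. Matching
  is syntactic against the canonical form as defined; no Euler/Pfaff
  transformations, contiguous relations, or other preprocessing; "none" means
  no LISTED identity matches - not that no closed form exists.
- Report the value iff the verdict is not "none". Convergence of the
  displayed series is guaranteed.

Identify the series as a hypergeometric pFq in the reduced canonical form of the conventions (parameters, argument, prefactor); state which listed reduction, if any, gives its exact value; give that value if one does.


Prefactor 6/7, argument -2/3: 3F2 with upper {2/5, 5/4, 2} over lower {-3/2, 1}. Verdict: none here - no I1-I6 shape fits x = -2/3 with lower {-3/2, 1}.

The tell: t_0 being 6/7, (1)_k (C = 6/7) is k! itself.
Step ratio: r(k) = (-2/3) * (k+2/5) (k+5/4) (k+2) / [(k-3/2) (k+1) (k+1)] - rational in k, leading ratio (-2/3); with t_0 = 6/7, classification follows.


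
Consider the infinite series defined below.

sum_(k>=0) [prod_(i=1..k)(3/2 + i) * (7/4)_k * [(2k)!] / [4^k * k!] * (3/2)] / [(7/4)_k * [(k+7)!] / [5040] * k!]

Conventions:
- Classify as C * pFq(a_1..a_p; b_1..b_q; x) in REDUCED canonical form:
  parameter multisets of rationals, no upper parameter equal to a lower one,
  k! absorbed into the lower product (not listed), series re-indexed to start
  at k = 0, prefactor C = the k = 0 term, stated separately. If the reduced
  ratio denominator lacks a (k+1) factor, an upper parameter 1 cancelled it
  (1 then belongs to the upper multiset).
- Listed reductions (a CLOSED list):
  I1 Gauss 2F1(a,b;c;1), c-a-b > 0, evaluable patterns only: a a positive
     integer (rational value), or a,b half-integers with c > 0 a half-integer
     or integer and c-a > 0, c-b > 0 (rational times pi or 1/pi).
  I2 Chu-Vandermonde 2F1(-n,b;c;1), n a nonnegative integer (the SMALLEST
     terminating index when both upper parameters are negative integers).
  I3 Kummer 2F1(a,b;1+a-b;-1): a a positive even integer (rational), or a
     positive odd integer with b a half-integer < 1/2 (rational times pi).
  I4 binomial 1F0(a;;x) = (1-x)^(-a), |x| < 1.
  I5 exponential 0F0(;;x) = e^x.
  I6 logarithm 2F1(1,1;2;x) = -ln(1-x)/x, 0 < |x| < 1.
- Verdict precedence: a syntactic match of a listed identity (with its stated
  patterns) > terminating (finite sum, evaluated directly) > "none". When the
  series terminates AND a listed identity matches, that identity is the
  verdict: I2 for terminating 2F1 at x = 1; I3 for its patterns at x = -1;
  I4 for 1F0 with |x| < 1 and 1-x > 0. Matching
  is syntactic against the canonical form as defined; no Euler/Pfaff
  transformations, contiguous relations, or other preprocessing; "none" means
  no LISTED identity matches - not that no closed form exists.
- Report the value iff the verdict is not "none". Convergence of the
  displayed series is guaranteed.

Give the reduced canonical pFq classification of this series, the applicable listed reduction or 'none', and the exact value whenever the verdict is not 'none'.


Key observation: t_0 = 3/2 here, and the (2k)!/(4^k k!) block (C = 3/2) is the Pochhammer (1/2)_k.
Ratio: r(k) = 1 * (k+1/2) (k+5/2) / [(k+8) (k+1)] - poly over poly, x = 1 from leading terms; C = 3/2 at k = 0.

x = 1 here; the reduced form reads 2F1, upper {1/2, 5/2}, lower {8}, C = 3/2. Verdict: Gauss's theorem I1 (half-integer case) fires (x = 1; upper {1/2, 5/2} half-integers, c = 8 in the evaluable pattern). Sum: (262144/45045) / pi.
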